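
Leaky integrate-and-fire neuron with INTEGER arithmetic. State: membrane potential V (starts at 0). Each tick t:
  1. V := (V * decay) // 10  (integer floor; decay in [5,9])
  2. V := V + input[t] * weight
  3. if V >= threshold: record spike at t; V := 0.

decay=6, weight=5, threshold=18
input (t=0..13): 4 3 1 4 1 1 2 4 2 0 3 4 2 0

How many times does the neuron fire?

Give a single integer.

t=0: input=4 -> V=0 FIRE
t=1: input=3 -> V=15
t=2: input=1 -> V=14
t=3: input=4 -> V=0 FIRE
t=4: input=1 -> V=5
t=5: input=1 -> V=8
t=6: input=2 -> V=14
t=7: input=4 -> V=0 FIRE
t=8: input=2 -> V=10
t=9: input=0 -> V=6
t=10: input=3 -> V=0 FIRE
t=11: input=4 -> V=0 FIRE
t=12: input=2 -> V=10
t=13: input=0 -> V=6

Answer: 5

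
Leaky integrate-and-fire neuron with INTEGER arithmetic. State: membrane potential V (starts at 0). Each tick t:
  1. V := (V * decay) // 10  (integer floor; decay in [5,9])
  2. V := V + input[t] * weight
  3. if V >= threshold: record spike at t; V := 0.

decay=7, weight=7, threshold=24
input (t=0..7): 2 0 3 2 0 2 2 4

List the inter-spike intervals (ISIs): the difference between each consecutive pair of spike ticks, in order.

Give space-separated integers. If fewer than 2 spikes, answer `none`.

Answer: 4 1

Derivation:
t=0: input=2 -> V=14
t=1: input=0 -> V=9
t=2: input=3 -> V=0 FIRE
t=3: input=2 -> V=14
t=4: input=0 -> V=9
t=5: input=2 -> V=20
t=6: input=2 -> V=0 FIRE
t=7: input=4 -> V=0 FIRE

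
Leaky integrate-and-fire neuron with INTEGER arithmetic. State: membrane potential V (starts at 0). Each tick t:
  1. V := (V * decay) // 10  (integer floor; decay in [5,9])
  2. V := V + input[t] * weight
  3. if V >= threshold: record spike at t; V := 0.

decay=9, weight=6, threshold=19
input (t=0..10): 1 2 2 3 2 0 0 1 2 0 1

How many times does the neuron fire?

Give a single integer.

t=0: input=1 -> V=6
t=1: input=2 -> V=17
t=2: input=2 -> V=0 FIRE
t=3: input=3 -> V=18
t=4: input=2 -> V=0 FIRE
t=5: input=0 -> V=0
t=6: input=0 -> V=0
t=7: input=1 -> V=6
t=8: input=2 -> V=17
t=9: input=0 -> V=15
t=10: input=1 -> V=0 FIRE

Answer: 3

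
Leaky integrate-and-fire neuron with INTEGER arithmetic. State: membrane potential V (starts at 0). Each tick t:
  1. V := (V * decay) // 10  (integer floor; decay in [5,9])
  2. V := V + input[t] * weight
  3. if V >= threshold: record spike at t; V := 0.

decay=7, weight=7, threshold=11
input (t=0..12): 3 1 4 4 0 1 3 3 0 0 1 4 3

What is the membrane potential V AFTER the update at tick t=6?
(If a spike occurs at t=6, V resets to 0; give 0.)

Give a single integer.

t=0: input=3 -> V=0 FIRE
t=1: input=1 -> V=7
t=2: input=4 -> V=0 FIRE
t=3: input=4 -> V=0 FIRE
t=4: input=0 -> V=0
t=5: input=1 -> V=7
t=6: input=3 -> V=0 FIRE
t=7: input=3 -> V=0 FIRE
t=8: input=0 -> V=0
t=9: input=0 -> V=0
t=10: input=1 -> V=7
t=11: input=4 -> V=0 FIRE
t=12: input=3 -> V=0 FIRE

Answer: 0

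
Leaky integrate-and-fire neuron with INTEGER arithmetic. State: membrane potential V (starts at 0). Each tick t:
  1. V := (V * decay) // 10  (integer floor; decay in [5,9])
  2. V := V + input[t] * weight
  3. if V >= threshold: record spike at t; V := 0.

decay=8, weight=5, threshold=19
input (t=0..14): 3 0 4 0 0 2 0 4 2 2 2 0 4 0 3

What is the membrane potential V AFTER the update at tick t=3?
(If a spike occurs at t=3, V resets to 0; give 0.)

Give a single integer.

Answer: 0

Derivation:
t=0: input=3 -> V=15
t=1: input=0 -> V=12
t=2: input=4 -> V=0 FIRE
t=3: input=0 -> V=0
t=4: input=0 -> V=0
t=5: input=2 -> V=10
t=6: input=0 -> V=8
t=7: input=4 -> V=0 FIRE
t=8: input=2 -> V=10
t=9: input=2 -> V=18
t=10: input=2 -> V=0 FIRE
t=11: input=0 -> V=0
t=12: input=4 -> V=0 FIRE
t=13: input=0 -> V=0
t=14: input=3 -> V=15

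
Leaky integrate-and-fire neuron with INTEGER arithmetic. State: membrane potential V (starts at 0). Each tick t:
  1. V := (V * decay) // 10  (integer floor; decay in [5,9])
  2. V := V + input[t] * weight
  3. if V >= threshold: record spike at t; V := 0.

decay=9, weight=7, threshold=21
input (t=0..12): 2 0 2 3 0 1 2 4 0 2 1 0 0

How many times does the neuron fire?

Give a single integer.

Answer: 3

Derivation:
t=0: input=2 -> V=14
t=1: input=0 -> V=12
t=2: input=2 -> V=0 FIRE
t=3: input=3 -> V=0 FIRE
t=4: input=0 -> V=0
t=5: input=1 -> V=7
t=6: input=2 -> V=20
t=7: input=4 -> V=0 FIRE
t=8: input=0 -> V=0
t=9: input=2 -> V=14
t=10: input=1 -> V=19
t=11: input=0 -> V=17
t=12: input=0 -> V=15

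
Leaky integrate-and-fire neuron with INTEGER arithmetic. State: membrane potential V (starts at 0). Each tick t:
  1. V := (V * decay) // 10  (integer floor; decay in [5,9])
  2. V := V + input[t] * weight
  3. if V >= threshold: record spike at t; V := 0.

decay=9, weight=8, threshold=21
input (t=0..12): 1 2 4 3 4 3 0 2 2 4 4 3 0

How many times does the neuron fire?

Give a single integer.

t=0: input=1 -> V=8
t=1: input=2 -> V=0 FIRE
t=2: input=4 -> V=0 FIRE
t=3: input=3 -> V=0 FIRE
t=4: input=4 -> V=0 FIRE
t=5: input=3 -> V=0 FIRE
t=6: input=0 -> V=0
t=7: input=2 -> V=16
t=8: input=2 -> V=0 FIRE
t=9: input=4 -> V=0 FIRE
t=10: input=4 -> V=0 FIRE
t=11: input=3 -> V=0 FIRE
t=12: input=0 -> V=0

Answer: 9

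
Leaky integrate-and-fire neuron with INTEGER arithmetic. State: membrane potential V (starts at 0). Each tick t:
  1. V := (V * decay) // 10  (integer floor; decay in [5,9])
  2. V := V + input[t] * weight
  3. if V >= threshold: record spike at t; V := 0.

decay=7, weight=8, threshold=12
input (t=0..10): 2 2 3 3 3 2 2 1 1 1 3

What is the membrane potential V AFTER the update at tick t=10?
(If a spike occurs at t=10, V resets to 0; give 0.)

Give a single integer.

Answer: 0

Derivation:
t=0: input=2 -> V=0 FIRE
t=1: input=2 -> V=0 FIRE
t=2: input=3 -> V=0 FIRE
t=3: input=3 -> V=0 FIRE
t=4: input=3 -> V=0 FIRE
t=5: input=2 -> V=0 FIRE
t=6: input=2 -> V=0 FIRE
t=7: input=1 -> V=8
t=8: input=1 -> V=0 FIRE
t=9: input=1 -> V=8
t=10: input=3 -> V=0 FIRE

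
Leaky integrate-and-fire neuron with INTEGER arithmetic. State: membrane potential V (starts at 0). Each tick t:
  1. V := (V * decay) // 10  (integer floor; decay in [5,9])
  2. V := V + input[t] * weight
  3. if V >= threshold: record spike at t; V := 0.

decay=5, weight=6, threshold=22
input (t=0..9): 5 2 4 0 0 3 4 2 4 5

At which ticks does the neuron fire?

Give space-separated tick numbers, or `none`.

Answer: 0 2 6 8 9

Derivation:
t=0: input=5 -> V=0 FIRE
t=1: input=2 -> V=12
t=2: input=4 -> V=0 FIRE
t=3: input=0 -> V=0
t=4: input=0 -> V=0
t=5: input=3 -> V=18
t=6: input=4 -> V=0 FIRE
t=7: input=2 -> V=12
t=8: input=4 -> V=0 FIRE
t=9: input=5 -> V=0 FIRE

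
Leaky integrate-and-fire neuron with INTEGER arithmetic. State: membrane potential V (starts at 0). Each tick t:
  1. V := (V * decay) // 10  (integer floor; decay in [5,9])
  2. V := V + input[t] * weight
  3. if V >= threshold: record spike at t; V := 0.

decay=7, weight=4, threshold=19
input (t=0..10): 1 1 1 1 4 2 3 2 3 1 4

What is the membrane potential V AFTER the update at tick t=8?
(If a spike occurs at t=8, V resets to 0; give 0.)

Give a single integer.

t=0: input=1 -> V=4
t=1: input=1 -> V=6
t=2: input=1 -> V=8
t=3: input=1 -> V=9
t=4: input=4 -> V=0 FIRE
t=5: input=2 -> V=8
t=6: input=3 -> V=17
t=7: input=2 -> V=0 FIRE
t=8: input=3 -> V=12
t=9: input=1 -> V=12
t=10: input=4 -> V=0 FIRE

Answer: 12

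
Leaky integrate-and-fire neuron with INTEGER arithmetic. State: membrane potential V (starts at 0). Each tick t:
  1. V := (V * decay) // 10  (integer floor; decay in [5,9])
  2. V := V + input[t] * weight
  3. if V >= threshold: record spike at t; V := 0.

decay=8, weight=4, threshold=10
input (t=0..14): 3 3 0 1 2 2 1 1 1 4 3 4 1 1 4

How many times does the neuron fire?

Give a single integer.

Answer: 8

Derivation:
t=0: input=3 -> V=0 FIRE
t=1: input=3 -> V=0 FIRE
t=2: input=0 -> V=0
t=3: input=1 -> V=4
t=4: input=2 -> V=0 FIRE
t=5: input=2 -> V=8
t=6: input=1 -> V=0 FIRE
t=7: input=1 -> V=4
t=8: input=1 -> V=7
t=9: input=4 -> V=0 FIRE
t=10: input=3 -> V=0 FIRE
t=11: input=4 -> V=0 FIRE
t=12: input=1 -> V=4
t=13: input=1 -> V=7
t=14: input=4 -> V=0 FIRE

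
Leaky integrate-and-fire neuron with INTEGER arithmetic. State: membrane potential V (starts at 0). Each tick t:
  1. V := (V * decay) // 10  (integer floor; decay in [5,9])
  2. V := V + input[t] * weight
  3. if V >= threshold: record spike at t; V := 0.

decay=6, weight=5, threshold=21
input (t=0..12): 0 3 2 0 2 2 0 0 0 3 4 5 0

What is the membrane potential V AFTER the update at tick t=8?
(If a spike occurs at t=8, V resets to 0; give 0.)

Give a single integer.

t=0: input=0 -> V=0
t=1: input=3 -> V=15
t=2: input=2 -> V=19
t=3: input=0 -> V=11
t=4: input=2 -> V=16
t=5: input=2 -> V=19
t=6: input=0 -> V=11
t=7: input=0 -> V=6
t=8: input=0 -> V=3
t=9: input=3 -> V=16
t=10: input=4 -> V=0 FIRE
t=11: input=5 -> V=0 FIRE
t=12: input=0 -> V=0

Answer: 3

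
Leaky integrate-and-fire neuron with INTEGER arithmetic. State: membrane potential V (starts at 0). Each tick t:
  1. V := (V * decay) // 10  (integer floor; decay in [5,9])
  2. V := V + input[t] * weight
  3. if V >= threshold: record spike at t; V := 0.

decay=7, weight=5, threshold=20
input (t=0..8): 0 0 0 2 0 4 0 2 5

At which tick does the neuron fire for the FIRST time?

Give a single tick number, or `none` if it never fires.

Answer: 5

Derivation:
t=0: input=0 -> V=0
t=1: input=0 -> V=0
t=2: input=0 -> V=0
t=3: input=2 -> V=10
t=4: input=0 -> V=7
t=5: input=4 -> V=0 FIRE
t=6: input=0 -> V=0
t=7: input=2 -> V=10
t=8: input=5 -> V=0 FIRE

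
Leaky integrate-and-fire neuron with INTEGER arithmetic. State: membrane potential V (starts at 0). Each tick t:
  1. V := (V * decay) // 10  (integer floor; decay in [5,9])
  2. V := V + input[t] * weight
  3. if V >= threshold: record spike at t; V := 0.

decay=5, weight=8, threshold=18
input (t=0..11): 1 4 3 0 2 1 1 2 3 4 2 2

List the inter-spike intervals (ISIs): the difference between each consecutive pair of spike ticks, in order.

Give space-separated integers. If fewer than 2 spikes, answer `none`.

Answer: 1 5 1 1 2

Derivation:
t=0: input=1 -> V=8
t=1: input=4 -> V=0 FIRE
t=2: input=3 -> V=0 FIRE
t=3: input=0 -> V=0
t=4: input=2 -> V=16
t=5: input=1 -> V=16
t=6: input=1 -> V=16
t=7: input=2 -> V=0 FIRE
t=8: input=3 -> V=0 FIRE
t=9: input=4 -> V=0 FIRE
t=10: input=2 -> V=16
t=11: input=2 -> V=0 FIRE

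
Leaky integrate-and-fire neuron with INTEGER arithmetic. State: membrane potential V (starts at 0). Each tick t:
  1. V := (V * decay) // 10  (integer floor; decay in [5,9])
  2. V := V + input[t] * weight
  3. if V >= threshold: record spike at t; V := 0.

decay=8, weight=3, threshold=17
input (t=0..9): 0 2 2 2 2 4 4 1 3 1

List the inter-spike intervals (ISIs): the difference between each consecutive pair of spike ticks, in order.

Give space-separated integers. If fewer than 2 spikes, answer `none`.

Answer: 2

Derivation:
t=0: input=0 -> V=0
t=1: input=2 -> V=6
t=2: input=2 -> V=10
t=3: input=2 -> V=14
t=4: input=2 -> V=0 FIRE
t=5: input=4 -> V=12
t=6: input=4 -> V=0 FIRE
t=7: input=1 -> V=3
t=8: input=3 -> V=11
t=9: input=1 -> V=11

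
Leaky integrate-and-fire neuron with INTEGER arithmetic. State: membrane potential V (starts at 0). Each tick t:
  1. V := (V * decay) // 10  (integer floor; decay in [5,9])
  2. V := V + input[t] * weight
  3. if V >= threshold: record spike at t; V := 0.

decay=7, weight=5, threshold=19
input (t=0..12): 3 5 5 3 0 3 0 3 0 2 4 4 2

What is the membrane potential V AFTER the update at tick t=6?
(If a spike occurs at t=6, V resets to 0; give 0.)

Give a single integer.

t=0: input=3 -> V=15
t=1: input=5 -> V=0 FIRE
t=2: input=5 -> V=0 FIRE
t=3: input=3 -> V=15
t=4: input=0 -> V=10
t=5: input=3 -> V=0 FIRE
t=6: input=0 -> V=0
t=7: input=3 -> V=15
t=8: input=0 -> V=10
t=9: input=2 -> V=17
t=10: input=4 -> V=0 FIRE
t=11: input=4 -> V=0 FIRE
t=12: input=2 -> V=10

Answer: 0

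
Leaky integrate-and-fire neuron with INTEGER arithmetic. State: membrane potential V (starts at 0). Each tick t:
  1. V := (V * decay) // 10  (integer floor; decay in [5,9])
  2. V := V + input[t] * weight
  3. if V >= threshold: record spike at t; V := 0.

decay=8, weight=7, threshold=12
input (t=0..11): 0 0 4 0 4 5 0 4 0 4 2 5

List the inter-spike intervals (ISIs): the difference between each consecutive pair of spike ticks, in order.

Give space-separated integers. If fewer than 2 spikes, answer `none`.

t=0: input=0 -> V=0
t=1: input=0 -> V=0
t=2: input=4 -> V=0 FIRE
t=3: input=0 -> V=0
t=4: input=4 -> V=0 FIRE
t=5: input=5 -> V=0 FIRE
t=6: input=0 -> V=0
t=7: input=4 -> V=0 FIRE
t=8: input=0 -> V=0
t=9: input=4 -> V=0 FIRE
t=10: input=2 -> V=0 FIRE
t=11: input=5 -> V=0 FIRE

Answer: 2 1 2 2 1 1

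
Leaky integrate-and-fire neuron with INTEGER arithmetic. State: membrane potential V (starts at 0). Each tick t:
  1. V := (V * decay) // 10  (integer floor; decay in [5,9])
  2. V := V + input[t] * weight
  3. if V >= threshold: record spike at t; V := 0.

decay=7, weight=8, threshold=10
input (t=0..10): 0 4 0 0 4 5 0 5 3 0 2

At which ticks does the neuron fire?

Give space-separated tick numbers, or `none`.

t=0: input=0 -> V=0
t=1: input=4 -> V=0 FIRE
t=2: input=0 -> V=0
t=3: input=0 -> V=0
t=4: input=4 -> V=0 FIRE
t=5: input=5 -> V=0 FIRE
t=6: input=0 -> V=0
t=7: input=5 -> V=0 FIRE
t=8: input=3 -> V=0 FIRE
t=9: input=0 -> V=0
t=10: input=2 -> V=0 FIRE

Answer: 1 4 5 7 8 10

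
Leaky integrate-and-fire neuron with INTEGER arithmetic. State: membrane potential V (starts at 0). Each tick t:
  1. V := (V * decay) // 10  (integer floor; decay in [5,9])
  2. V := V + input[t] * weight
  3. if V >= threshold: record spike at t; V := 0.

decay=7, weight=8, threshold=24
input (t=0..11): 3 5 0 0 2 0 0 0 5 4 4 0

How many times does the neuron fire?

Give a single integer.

t=0: input=3 -> V=0 FIRE
t=1: input=5 -> V=0 FIRE
t=2: input=0 -> V=0
t=3: input=0 -> V=0
t=4: input=2 -> V=16
t=5: input=0 -> V=11
t=6: input=0 -> V=7
t=7: input=0 -> V=4
t=8: input=5 -> V=0 FIRE
t=9: input=4 -> V=0 FIRE
t=10: input=4 -> V=0 FIRE
t=11: input=0 -> V=0

Answer: 5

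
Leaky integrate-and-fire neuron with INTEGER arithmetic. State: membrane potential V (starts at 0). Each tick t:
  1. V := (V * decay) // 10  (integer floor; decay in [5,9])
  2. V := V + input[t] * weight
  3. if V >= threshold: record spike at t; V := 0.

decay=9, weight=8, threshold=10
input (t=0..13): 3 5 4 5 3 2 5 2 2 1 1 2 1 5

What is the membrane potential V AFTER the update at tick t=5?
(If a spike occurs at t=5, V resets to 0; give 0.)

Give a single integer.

t=0: input=3 -> V=0 FIRE
t=1: input=5 -> V=0 FIRE
t=2: input=4 -> V=0 FIRE
t=3: input=5 -> V=0 FIRE
t=4: input=3 -> V=0 FIRE
t=5: input=2 -> V=0 FIRE
t=6: input=5 -> V=0 FIRE
t=7: input=2 -> V=0 FIRE
t=8: input=2 -> V=0 FIRE
t=9: input=1 -> V=8
t=10: input=1 -> V=0 FIRE
t=11: input=2 -> V=0 FIRE
t=12: input=1 -> V=8
t=13: input=5 -> V=0 FIRE

Answer: 0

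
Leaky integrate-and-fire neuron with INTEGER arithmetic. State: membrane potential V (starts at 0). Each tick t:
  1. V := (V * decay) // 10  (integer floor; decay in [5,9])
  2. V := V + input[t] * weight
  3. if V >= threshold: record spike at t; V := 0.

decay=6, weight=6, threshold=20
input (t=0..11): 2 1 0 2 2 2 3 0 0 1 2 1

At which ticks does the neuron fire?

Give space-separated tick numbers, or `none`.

t=0: input=2 -> V=12
t=1: input=1 -> V=13
t=2: input=0 -> V=7
t=3: input=2 -> V=16
t=4: input=2 -> V=0 FIRE
t=5: input=2 -> V=12
t=6: input=3 -> V=0 FIRE
t=7: input=0 -> V=0
t=8: input=0 -> V=0
t=9: input=1 -> V=6
t=10: input=2 -> V=15
t=11: input=1 -> V=15

Answer: 4 6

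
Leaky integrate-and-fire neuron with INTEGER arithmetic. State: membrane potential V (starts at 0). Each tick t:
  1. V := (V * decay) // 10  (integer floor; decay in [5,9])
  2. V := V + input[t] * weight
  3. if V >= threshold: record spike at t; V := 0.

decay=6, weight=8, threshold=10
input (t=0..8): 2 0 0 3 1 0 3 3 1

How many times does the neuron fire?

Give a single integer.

Answer: 4

Derivation:
t=0: input=2 -> V=0 FIRE
t=1: input=0 -> V=0
t=2: input=0 -> V=0
t=3: input=3 -> V=0 FIRE
t=4: input=1 -> V=8
t=5: input=0 -> V=4
t=6: input=3 -> V=0 FIRE
t=7: input=3 -> V=0 FIRE
t=8: input=1 -> V=8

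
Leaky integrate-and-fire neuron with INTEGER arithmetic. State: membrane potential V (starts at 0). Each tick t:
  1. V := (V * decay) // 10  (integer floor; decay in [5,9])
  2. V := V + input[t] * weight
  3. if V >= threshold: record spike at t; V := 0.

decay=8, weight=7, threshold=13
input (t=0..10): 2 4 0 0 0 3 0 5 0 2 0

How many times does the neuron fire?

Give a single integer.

Answer: 5

Derivation:
t=0: input=2 -> V=0 FIRE
t=1: input=4 -> V=0 FIRE
t=2: input=0 -> V=0
t=3: input=0 -> V=0
t=4: input=0 -> V=0
t=5: input=3 -> V=0 FIRE
t=6: input=0 -> V=0
t=7: input=5 -> V=0 FIRE
t=8: input=0 -> V=0
t=9: input=2 -> V=0 FIRE
t=10: input=0 -> V=0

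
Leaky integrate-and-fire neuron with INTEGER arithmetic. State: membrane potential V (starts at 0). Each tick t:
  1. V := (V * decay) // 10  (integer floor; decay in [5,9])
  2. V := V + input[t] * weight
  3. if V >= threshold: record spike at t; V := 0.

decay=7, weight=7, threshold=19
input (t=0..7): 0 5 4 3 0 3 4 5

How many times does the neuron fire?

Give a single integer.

Answer: 6

Derivation:
t=0: input=0 -> V=0
t=1: input=5 -> V=0 FIRE
t=2: input=4 -> V=0 FIRE
t=3: input=3 -> V=0 FIRE
t=4: input=0 -> V=0
t=5: input=3 -> V=0 FIRE
t=6: input=4 -> V=0 FIRE
t=7: input=5 -> V=0 FIRE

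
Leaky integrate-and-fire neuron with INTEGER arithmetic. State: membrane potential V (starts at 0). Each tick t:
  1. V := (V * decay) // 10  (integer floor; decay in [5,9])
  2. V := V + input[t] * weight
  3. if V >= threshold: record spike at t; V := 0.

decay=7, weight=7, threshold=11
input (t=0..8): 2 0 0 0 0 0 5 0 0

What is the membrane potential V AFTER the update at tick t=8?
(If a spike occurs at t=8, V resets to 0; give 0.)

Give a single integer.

t=0: input=2 -> V=0 FIRE
t=1: input=0 -> V=0
t=2: input=0 -> V=0
t=3: input=0 -> V=0
t=4: input=0 -> V=0
t=5: input=0 -> V=0
t=6: input=5 -> V=0 FIRE
t=7: input=0 -> V=0
t=8: input=0 -> V=0

Answer: 0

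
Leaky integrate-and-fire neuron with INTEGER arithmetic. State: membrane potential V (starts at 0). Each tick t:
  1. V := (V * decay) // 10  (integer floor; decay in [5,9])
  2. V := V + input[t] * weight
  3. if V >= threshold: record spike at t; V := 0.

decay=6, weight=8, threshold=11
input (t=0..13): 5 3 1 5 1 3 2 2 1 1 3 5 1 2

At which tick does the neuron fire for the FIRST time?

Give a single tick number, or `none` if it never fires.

t=0: input=5 -> V=0 FIRE
t=1: input=3 -> V=0 FIRE
t=2: input=1 -> V=8
t=3: input=5 -> V=0 FIRE
t=4: input=1 -> V=8
t=5: input=3 -> V=0 FIRE
t=6: input=2 -> V=0 FIRE
t=7: input=2 -> V=0 FIRE
t=8: input=1 -> V=8
t=9: input=1 -> V=0 FIRE
t=10: input=3 -> V=0 FIRE
t=11: input=5 -> V=0 FIRE
t=12: input=1 -> V=8
t=13: input=2 -> V=0 FIRE

Answer: 0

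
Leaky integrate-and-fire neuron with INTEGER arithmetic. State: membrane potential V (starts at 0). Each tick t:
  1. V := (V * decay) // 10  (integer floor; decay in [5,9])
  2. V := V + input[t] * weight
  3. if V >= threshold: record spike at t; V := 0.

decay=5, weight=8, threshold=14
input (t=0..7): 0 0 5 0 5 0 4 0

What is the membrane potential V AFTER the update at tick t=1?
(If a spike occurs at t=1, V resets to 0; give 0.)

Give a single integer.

t=0: input=0 -> V=0
t=1: input=0 -> V=0
t=2: input=5 -> V=0 FIRE
t=3: input=0 -> V=0
t=4: input=5 -> V=0 FIRE
t=5: input=0 -> V=0
t=6: input=4 -> V=0 FIRE
t=7: input=0 -> V=0

Answer: 0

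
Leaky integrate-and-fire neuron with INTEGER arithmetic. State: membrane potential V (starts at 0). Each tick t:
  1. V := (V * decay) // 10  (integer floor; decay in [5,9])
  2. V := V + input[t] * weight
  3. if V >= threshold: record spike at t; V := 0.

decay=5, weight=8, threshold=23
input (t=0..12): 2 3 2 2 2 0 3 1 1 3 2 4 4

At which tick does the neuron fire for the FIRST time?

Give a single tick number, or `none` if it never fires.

t=0: input=2 -> V=16
t=1: input=3 -> V=0 FIRE
t=2: input=2 -> V=16
t=3: input=2 -> V=0 FIRE
t=4: input=2 -> V=16
t=5: input=0 -> V=8
t=6: input=3 -> V=0 FIRE
t=7: input=1 -> V=8
t=8: input=1 -> V=12
t=9: input=3 -> V=0 FIRE
t=10: input=2 -> V=16
t=11: input=4 -> V=0 FIRE
t=12: input=4 -> V=0 FIRE

Answer: 1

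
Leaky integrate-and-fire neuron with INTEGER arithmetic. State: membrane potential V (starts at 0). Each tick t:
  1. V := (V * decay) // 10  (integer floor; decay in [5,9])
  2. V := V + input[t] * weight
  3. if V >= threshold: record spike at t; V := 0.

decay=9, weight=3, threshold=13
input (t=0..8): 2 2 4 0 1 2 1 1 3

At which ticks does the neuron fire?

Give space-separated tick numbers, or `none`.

Answer: 2 8

Derivation:
t=0: input=2 -> V=6
t=1: input=2 -> V=11
t=2: input=4 -> V=0 FIRE
t=3: input=0 -> V=0
t=4: input=1 -> V=3
t=5: input=2 -> V=8
t=6: input=1 -> V=10
t=7: input=1 -> V=12
t=8: input=3 -> V=0 FIRE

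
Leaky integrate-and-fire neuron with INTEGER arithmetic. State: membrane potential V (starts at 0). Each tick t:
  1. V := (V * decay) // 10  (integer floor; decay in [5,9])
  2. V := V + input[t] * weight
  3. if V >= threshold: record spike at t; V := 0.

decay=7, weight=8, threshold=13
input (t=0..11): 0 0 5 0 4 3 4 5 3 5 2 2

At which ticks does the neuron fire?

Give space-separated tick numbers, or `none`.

Answer: 2 4 5 6 7 8 9 10 11

Derivation:
t=0: input=0 -> V=0
t=1: input=0 -> V=0
t=2: input=5 -> V=0 FIRE
t=3: input=0 -> V=0
t=4: input=4 -> V=0 FIRE
t=5: input=3 -> V=0 FIRE
t=6: input=4 -> V=0 FIRE
t=7: input=5 -> V=0 FIRE
t=8: input=3 -> V=0 FIRE
t=9: input=5 -> V=0 FIRE
t=10: input=2 -> V=0 FIRE
t=11: input=2 -> V=0 FIRE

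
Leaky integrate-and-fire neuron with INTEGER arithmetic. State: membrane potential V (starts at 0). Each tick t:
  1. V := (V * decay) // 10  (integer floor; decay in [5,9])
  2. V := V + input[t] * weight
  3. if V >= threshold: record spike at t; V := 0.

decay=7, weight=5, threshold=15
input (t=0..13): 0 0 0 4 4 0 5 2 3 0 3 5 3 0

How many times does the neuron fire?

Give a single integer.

t=0: input=0 -> V=0
t=1: input=0 -> V=0
t=2: input=0 -> V=0
t=3: input=4 -> V=0 FIRE
t=4: input=4 -> V=0 FIRE
t=5: input=0 -> V=0
t=6: input=5 -> V=0 FIRE
t=7: input=2 -> V=10
t=8: input=3 -> V=0 FIRE
t=9: input=0 -> V=0
t=10: input=3 -> V=0 FIRE
t=11: input=5 -> V=0 FIRE
t=12: input=3 -> V=0 FIRE
t=13: input=0 -> V=0

Answer: 7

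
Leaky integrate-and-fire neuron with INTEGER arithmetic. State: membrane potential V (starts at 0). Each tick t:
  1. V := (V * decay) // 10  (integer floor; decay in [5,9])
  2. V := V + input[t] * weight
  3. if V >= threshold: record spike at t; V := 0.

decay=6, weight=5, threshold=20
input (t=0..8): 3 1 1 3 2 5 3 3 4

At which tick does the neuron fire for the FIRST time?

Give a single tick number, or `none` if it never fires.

Answer: 3

Derivation:
t=0: input=3 -> V=15
t=1: input=1 -> V=14
t=2: input=1 -> V=13
t=3: input=3 -> V=0 FIRE
t=4: input=2 -> V=10
t=5: input=5 -> V=0 FIRE
t=6: input=3 -> V=15
t=7: input=3 -> V=0 FIRE
t=8: input=4 -> V=0 FIRE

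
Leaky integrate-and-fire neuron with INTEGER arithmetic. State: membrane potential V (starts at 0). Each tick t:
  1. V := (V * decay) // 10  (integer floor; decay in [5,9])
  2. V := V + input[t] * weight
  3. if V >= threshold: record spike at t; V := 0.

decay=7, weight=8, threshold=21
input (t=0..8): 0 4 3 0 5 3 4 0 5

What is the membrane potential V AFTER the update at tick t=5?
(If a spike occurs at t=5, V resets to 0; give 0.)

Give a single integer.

t=0: input=0 -> V=0
t=1: input=4 -> V=0 FIRE
t=2: input=3 -> V=0 FIRE
t=3: input=0 -> V=0
t=4: input=5 -> V=0 FIRE
t=5: input=3 -> V=0 FIRE
t=6: input=4 -> V=0 FIRE
t=7: input=0 -> V=0
t=8: input=5 -> V=0 FIRE

Answer: 0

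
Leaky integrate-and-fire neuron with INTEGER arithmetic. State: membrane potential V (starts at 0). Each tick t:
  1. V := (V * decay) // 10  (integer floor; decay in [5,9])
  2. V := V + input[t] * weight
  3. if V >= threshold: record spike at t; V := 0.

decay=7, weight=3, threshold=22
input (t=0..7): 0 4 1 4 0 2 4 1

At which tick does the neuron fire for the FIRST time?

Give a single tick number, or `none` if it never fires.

t=0: input=0 -> V=0
t=1: input=4 -> V=12
t=2: input=1 -> V=11
t=3: input=4 -> V=19
t=4: input=0 -> V=13
t=5: input=2 -> V=15
t=6: input=4 -> V=0 FIRE
t=7: input=1 -> V=3

Answer: 6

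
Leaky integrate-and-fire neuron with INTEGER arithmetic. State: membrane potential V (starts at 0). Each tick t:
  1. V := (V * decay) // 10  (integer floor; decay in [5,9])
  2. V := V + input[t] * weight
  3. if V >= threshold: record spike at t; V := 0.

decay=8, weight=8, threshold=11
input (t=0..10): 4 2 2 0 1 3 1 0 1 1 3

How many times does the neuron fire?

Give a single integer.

t=0: input=4 -> V=0 FIRE
t=1: input=2 -> V=0 FIRE
t=2: input=2 -> V=0 FIRE
t=3: input=0 -> V=0
t=4: input=1 -> V=8
t=5: input=3 -> V=0 FIRE
t=6: input=1 -> V=8
t=7: input=0 -> V=6
t=8: input=1 -> V=0 FIRE
t=9: input=1 -> V=8
t=10: input=3 -> V=0 FIRE

Answer: 6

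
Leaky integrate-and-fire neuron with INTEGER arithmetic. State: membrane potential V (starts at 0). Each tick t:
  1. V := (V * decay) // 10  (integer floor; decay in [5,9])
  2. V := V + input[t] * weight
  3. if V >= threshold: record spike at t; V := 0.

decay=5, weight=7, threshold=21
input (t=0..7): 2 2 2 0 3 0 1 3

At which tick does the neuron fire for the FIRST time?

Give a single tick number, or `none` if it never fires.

t=0: input=2 -> V=14
t=1: input=2 -> V=0 FIRE
t=2: input=2 -> V=14
t=3: input=0 -> V=7
t=4: input=3 -> V=0 FIRE
t=5: input=0 -> V=0
t=6: input=1 -> V=7
t=7: input=3 -> V=0 FIRE

Answer: 1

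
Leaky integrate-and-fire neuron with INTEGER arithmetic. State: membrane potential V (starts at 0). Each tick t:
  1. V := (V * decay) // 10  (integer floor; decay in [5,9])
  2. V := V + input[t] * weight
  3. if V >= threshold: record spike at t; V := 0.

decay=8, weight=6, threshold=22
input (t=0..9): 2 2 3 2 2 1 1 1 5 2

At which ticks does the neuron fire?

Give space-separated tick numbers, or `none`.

t=0: input=2 -> V=12
t=1: input=2 -> V=21
t=2: input=3 -> V=0 FIRE
t=3: input=2 -> V=12
t=4: input=2 -> V=21
t=5: input=1 -> V=0 FIRE
t=6: input=1 -> V=6
t=7: input=1 -> V=10
t=8: input=5 -> V=0 FIRE
t=9: input=2 -> V=12

Answer: 2 5 8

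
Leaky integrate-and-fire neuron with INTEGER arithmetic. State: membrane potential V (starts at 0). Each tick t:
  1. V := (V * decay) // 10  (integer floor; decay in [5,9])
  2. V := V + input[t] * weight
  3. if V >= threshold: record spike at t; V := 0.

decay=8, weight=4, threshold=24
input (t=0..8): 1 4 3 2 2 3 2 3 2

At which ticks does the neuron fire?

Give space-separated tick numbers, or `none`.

t=0: input=1 -> V=4
t=1: input=4 -> V=19
t=2: input=3 -> V=0 FIRE
t=3: input=2 -> V=8
t=4: input=2 -> V=14
t=5: input=3 -> V=23
t=6: input=2 -> V=0 FIRE
t=7: input=3 -> V=12
t=8: input=2 -> V=17

Answer: 2 6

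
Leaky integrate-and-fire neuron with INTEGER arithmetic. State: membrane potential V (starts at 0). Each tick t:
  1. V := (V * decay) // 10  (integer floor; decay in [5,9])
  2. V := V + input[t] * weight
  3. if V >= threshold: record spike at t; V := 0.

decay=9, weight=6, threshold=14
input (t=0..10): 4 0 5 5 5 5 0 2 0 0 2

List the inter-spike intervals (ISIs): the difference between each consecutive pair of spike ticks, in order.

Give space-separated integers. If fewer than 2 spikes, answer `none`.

t=0: input=4 -> V=0 FIRE
t=1: input=0 -> V=0
t=2: input=5 -> V=0 FIRE
t=3: input=5 -> V=0 FIRE
t=4: input=5 -> V=0 FIRE
t=5: input=5 -> V=0 FIRE
t=6: input=0 -> V=0
t=7: input=2 -> V=12
t=8: input=0 -> V=10
t=9: input=0 -> V=9
t=10: input=2 -> V=0 FIRE

Answer: 2 1 1 1 5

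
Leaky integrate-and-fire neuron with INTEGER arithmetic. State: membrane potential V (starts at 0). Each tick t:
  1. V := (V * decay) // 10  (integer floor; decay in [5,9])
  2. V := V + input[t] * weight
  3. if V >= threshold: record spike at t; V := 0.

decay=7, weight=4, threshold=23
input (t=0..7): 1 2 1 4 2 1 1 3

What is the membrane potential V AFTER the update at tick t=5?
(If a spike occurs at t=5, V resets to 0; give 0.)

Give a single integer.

Answer: 9

Derivation:
t=0: input=1 -> V=4
t=1: input=2 -> V=10
t=2: input=1 -> V=11
t=3: input=4 -> V=0 FIRE
t=4: input=2 -> V=8
t=5: input=1 -> V=9
t=6: input=1 -> V=10
t=7: input=3 -> V=19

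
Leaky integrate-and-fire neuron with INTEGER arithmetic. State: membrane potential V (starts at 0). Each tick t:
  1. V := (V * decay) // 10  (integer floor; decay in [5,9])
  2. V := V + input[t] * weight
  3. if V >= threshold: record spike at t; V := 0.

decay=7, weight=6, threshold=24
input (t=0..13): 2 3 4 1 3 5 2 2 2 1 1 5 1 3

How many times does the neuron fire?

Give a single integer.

Answer: 5

Derivation:
t=0: input=2 -> V=12
t=1: input=3 -> V=0 FIRE
t=2: input=4 -> V=0 FIRE
t=3: input=1 -> V=6
t=4: input=3 -> V=22
t=5: input=5 -> V=0 FIRE
t=6: input=2 -> V=12
t=7: input=2 -> V=20
t=8: input=2 -> V=0 FIRE
t=9: input=1 -> V=6
t=10: input=1 -> V=10
t=11: input=5 -> V=0 FIRE
t=12: input=1 -> V=6
t=13: input=3 -> V=22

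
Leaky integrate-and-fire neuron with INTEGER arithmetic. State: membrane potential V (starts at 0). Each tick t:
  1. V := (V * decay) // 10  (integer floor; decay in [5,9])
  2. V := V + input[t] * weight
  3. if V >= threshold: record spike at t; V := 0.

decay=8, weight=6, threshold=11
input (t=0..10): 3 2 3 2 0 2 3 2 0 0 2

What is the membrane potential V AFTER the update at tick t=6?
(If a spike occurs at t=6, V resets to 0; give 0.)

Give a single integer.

t=0: input=3 -> V=0 FIRE
t=1: input=2 -> V=0 FIRE
t=2: input=3 -> V=0 FIRE
t=3: input=2 -> V=0 FIRE
t=4: input=0 -> V=0
t=5: input=2 -> V=0 FIRE
t=6: input=3 -> V=0 FIRE
t=7: input=2 -> V=0 FIRE
t=8: input=0 -> V=0
t=9: input=0 -> V=0
t=10: input=2 -> V=0 FIRE

Answer: 0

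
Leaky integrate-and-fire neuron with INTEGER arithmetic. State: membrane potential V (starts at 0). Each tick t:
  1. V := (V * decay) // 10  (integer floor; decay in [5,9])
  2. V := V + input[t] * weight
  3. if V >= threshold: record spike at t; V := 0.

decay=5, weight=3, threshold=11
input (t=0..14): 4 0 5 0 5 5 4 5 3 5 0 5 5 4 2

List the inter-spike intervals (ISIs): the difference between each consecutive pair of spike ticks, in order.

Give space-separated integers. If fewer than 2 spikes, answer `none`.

t=0: input=4 -> V=0 FIRE
t=1: input=0 -> V=0
t=2: input=5 -> V=0 FIRE
t=3: input=0 -> V=0
t=4: input=5 -> V=0 FIRE
t=5: input=5 -> V=0 FIRE
t=6: input=4 -> V=0 FIRE
t=7: input=5 -> V=0 FIRE
t=8: input=3 -> V=9
t=9: input=5 -> V=0 FIRE
t=10: input=0 -> V=0
t=11: input=5 -> V=0 FIRE
t=12: input=5 -> V=0 FIRE
t=13: input=4 -> V=0 FIRE
t=14: input=2 -> V=6

Answer: 2 2 1 1 1 2 2 1 1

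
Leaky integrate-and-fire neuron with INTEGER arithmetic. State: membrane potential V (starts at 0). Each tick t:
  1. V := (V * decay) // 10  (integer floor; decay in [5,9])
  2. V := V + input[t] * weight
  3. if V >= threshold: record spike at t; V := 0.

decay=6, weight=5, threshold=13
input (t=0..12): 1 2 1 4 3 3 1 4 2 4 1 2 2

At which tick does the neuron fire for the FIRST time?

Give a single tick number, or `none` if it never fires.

Answer: 1

Derivation:
t=0: input=1 -> V=5
t=1: input=2 -> V=0 FIRE
t=2: input=1 -> V=5
t=3: input=4 -> V=0 FIRE
t=4: input=3 -> V=0 FIRE
t=5: input=3 -> V=0 FIRE
t=6: input=1 -> V=5
t=7: input=4 -> V=0 FIRE
t=8: input=2 -> V=10
t=9: input=4 -> V=0 FIRE
t=10: input=1 -> V=5
t=11: input=2 -> V=0 FIRE
t=12: input=2 -> V=10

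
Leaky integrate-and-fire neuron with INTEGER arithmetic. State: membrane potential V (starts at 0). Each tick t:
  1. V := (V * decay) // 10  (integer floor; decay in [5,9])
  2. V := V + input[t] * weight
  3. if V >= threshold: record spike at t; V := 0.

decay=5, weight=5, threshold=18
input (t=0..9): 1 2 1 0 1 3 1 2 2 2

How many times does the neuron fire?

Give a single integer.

t=0: input=1 -> V=5
t=1: input=2 -> V=12
t=2: input=1 -> V=11
t=3: input=0 -> V=5
t=4: input=1 -> V=7
t=5: input=3 -> V=0 FIRE
t=6: input=1 -> V=5
t=7: input=2 -> V=12
t=8: input=2 -> V=16
t=9: input=2 -> V=0 FIRE

Answer: 2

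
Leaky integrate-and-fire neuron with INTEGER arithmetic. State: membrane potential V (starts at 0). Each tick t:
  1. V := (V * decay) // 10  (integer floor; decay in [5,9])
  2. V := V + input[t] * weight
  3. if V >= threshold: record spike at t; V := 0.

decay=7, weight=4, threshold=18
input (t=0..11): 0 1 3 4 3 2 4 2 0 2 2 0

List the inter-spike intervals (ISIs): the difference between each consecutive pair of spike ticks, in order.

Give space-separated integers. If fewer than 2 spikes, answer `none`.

t=0: input=0 -> V=0
t=1: input=1 -> V=4
t=2: input=3 -> V=14
t=3: input=4 -> V=0 FIRE
t=4: input=3 -> V=12
t=5: input=2 -> V=16
t=6: input=4 -> V=0 FIRE
t=7: input=2 -> V=8
t=8: input=0 -> V=5
t=9: input=2 -> V=11
t=10: input=2 -> V=15
t=11: input=0 -> V=10

Answer: 3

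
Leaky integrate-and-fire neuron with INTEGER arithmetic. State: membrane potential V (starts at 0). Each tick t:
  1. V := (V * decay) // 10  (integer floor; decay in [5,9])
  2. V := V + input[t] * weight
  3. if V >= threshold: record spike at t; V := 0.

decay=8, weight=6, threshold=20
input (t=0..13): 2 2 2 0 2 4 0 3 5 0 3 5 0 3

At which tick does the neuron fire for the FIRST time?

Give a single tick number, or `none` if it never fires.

Answer: 1

Derivation:
t=0: input=2 -> V=12
t=1: input=2 -> V=0 FIRE
t=2: input=2 -> V=12
t=3: input=0 -> V=9
t=4: input=2 -> V=19
t=5: input=4 -> V=0 FIRE
t=6: input=0 -> V=0
t=7: input=3 -> V=18
t=8: input=5 -> V=0 FIRE
t=9: input=0 -> V=0
t=10: input=3 -> V=18
t=11: input=5 -> V=0 FIRE
t=12: input=0 -> V=0
t=13: input=3 -> V=18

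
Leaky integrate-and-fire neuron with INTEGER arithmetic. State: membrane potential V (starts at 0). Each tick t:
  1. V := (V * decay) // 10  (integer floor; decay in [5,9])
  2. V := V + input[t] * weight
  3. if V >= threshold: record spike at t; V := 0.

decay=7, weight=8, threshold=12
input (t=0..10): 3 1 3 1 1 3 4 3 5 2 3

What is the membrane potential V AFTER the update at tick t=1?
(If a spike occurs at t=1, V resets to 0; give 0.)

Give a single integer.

Answer: 8

Derivation:
t=0: input=3 -> V=0 FIRE
t=1: input=1 -> V=8
t=2: input=3 -> V=0 FIRE
t=3: input=1 -> V=8
t=4: input=1 -> V=0 FIRE
t=5: input=3 -> V=0 FIRE
t=6: input=4 -> V=0 FIRE
t=7: input=3 -> V=0 FIRE
t=8: input=5 -> V=0 FIRE
t=9: input=2 -> V=0 FIRE
t=10: input=3 -> V=0 FIRE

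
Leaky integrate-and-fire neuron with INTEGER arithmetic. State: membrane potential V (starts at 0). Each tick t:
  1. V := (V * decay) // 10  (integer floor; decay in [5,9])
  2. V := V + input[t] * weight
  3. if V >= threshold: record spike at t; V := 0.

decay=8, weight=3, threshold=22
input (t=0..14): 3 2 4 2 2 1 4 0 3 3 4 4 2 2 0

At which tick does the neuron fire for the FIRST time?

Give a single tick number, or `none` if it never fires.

t=0: input=3 -> V=9
t=1: input=2 -> V=13
t=2: input=4 -> V=0 FIRE
t=3: input=2 -> V=6
t=4: input=2 -> V=10
t=5: input=1 -> V=11
t=6: input=4 -> V=20
t=7: input=0 -> V=16
t=8: input=3 -> V=21
t=9: input=3 -> V=0 FIRE
t=10: input=4 -> V=12
t=11: input=4 -> V=21
t=12: input=2 -> V=0 FIRE
t=13: input=2 -> V=6
t=14: input=0 -> V=4

Answer: 2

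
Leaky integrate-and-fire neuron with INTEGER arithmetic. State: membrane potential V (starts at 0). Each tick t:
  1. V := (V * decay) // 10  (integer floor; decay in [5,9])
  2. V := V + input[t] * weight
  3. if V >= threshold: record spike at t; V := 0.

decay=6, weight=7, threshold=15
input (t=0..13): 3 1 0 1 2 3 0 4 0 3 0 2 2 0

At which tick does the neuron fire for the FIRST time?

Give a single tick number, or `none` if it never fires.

t=0: input=3 -> V=0 FIRE
t=1: input=1 -> V=7
t=2: input=0 -> V=4
t=3: input=1 -> V=9
t=4: input=2 -> V=0 FIRE
t=5: input=3 -> V=0 FIRE
t=6: input=0 -> V=0
t=7: input=4 -> V=0 FIRE
t=8: input=0 -> V=0
t=9: input=3 -> V=0 FIRE
t=10: input=0 -> V=0
t=11: input=2 -> V=14
t=12: input=2 -> V=0 FIRE
t=13: input=0 -> V=0

Answer: 0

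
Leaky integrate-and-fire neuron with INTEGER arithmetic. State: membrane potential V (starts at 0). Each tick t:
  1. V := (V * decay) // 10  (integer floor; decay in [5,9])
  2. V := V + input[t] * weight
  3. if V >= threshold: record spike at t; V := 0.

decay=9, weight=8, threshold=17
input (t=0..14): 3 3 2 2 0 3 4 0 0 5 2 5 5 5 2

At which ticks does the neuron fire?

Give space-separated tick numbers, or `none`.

Answer: 0 1 3 5 6 9 11 12 13

Derivation:
t=0: input=3 -> V=0 FIRE
t=1: input=3 -> V=0 FIRE
t=2: input=2 -> V=16
t=3: input=2 -> V=0 FIRE
t=4: input=0 -> V=0
t=5: input=3 -> V=0 FIRE
t=6: input=4 -> V=0 FIRE
t=7: input=0 -> V=0
t=8: input=0 -> V=0
t=9: input=5 -> V=0 FIRE
t=10: input=2 -> V=16
t=11: input=5 -> V=0 FIRE
t=12: input=5 -> V=0 FIRE
t=13: input=5 -> V=0 FIRE
t=14: input=2 -> V=16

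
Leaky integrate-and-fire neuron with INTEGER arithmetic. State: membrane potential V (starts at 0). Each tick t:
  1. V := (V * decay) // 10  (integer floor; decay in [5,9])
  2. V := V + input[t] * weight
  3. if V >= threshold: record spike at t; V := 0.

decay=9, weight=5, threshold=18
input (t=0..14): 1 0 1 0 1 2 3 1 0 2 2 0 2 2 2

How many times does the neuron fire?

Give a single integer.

Answer: 4

Derivation:
t=0: input=1 -> V=5
t=1: input=0 -> V=4
t=2: input=1 -> V=8
t=3: input=0 -> V=7
t=4: input=1 -> V=11
t=5: input=2 -> V=0 FIRE
t=6: input=3 -> V=15
t=7: input=1 -> V=0 FIRE
t=8: input=0 -> V=0
t=9: input=2 -> V=10
t=10: input=2 -> V=0 FIRE
t=11: input=0 -> V=0
t=12: input=2 -> V=10
t=13: input=2 -> V=0 FIRE
t=14: input=2 -> V=10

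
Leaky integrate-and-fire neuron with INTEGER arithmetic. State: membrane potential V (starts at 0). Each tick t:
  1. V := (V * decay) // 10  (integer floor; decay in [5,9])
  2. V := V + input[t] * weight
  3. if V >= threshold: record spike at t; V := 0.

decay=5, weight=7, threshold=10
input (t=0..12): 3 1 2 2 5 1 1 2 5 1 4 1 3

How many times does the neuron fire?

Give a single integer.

Answer: 9

Derivation:
t=0: input=3 -> V=0 FIRE
t=1: input=1 -> V=7
t=2: input=2 -> V=0 FIRE
t=3: input=2 -> V=0 FIRE
t=4: input=5 -> V=0 FIRE
t=5: input=1 -> V=7
t=6: input=1 -> V=0 FIRE
t=7: input=2 -> V=0 FIRE
t=8: input=5 -> V=0 FIRE
t=9: input=1 -> V=7
t=10: input=4 -> V=0 FIRE
t=11: input=1 -> V=7
t=12: input=3 -> V=0 FIRE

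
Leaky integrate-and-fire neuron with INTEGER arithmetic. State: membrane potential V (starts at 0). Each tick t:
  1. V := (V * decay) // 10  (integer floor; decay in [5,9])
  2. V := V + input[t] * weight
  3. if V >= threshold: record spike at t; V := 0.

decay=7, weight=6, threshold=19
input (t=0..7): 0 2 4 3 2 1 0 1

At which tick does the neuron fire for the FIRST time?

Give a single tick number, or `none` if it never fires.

Answer: 2

Derivation:
t=0: input=0 -> V=0
t=1: input=2 -> V=12
t=2: input=4 -> V=0 FIRE
t=3: input=3 -> V=18
t=4: input=2 -> V=0 FIRE
t=5: input=1 -> V=6
t=6: input=0 -> V=4
t=7: input=1 -> V=8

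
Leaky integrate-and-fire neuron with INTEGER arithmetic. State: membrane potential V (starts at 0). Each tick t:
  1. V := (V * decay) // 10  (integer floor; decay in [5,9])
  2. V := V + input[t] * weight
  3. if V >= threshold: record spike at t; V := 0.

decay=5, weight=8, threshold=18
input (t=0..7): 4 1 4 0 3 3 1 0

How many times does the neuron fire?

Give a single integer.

t=0: input=4 -> V=0 FIRE
t=1: input=1 -> V=8
t=2: input=4 -> V=0 FIRE
t=3: input=0 -> V=0
t=4: input=3 -> V=0 FIRE
t=5: input=3 -> V=0 FIRE
t=6: input=1 -> V=8
t=7: input=0 -> V=4

Answer: 4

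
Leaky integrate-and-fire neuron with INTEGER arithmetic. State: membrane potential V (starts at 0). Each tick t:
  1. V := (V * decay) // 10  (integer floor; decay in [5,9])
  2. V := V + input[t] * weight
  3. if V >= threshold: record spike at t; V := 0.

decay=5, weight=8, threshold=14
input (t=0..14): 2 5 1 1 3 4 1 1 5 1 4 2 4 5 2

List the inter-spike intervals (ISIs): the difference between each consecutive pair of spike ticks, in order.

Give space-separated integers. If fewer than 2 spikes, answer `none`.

t=0: input=2 -> V=0 FIRE
t=1: input=5 -> V=0 FIRE
t=2: input=1 -> V=8
t=3: input=1 -> V=12
t=4: input=3 -> V=0 FIRE
t=5: input=4 -> V=0 FIRE
t=6: input=1 -> V=8
t=7: input=1 -> V=12
t=8: input=5 -> V=0 FIRE
t=9: input=1 -> V=8
t=10: input=4 -> V=0 FIRE
t=11: input=2 -> V=0 FIRE
t=12: input=4 -> V=0 FIRE
t=13: input=5 -> V=0 FIRE
t=14: input=2 -> V=0 FIRE

Answer: 1 3 1 3 2 1 1 1 1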